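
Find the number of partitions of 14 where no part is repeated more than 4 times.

Counting exhaustively, 100 partitions satisfy the conditions.

100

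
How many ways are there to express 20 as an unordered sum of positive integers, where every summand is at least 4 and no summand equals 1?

24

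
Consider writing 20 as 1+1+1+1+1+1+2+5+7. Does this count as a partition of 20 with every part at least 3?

The parts sum to 20, and the condition 'every summand is at least 3' is violated.

No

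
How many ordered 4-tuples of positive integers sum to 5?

A composition of 5 into 4 positive parts is chosen by placing 3 dividers among the 4 gaps between 5 units: C(4,3) = 4.

4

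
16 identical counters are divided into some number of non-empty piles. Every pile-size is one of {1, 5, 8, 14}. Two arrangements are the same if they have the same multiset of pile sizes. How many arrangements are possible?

8

Listing the qualifying partitions of 16:
1 + 1 + 14
8 + 8
1 + 1 + 1 + 5 + 8
1 + 1 + 1 + 1 + 1 + 1 + 1 + 1 + 8
1 + 5 + 5 + 5
1 + 1 + 1 + 1 + 1 + 1 + 5 + 5
1 + 1 + 1 + 1 + 1 + 1 + 1 + 1 + 1 + 1 + 1 + 5
1 + 1 + 1 + 1 + 1 + 1 + 1 + 1 + 1 + 1 + 1 + 1 + 1 + 1 + 1 + 1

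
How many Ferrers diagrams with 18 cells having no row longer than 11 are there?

There are 355 such partitions.

355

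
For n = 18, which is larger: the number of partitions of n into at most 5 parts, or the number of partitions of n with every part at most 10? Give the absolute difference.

Partitions of 18 into at most 5 parts: 141.
Partitions of 18 with every part at most 10: 340.
|141 − 340| = 199.

199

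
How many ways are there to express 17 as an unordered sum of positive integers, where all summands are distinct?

A partial list (first 12 by largest part):
17
16, 1
15, 2
14, 3
14, 2, 1
13, 4
13, 3, 1
12, 5
12, 4, 1
12, 3, 2
11, 6
11, 5, 1
…and 26 more, for 38 total.

38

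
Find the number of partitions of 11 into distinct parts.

They are:
11
10,1
9,2
8,3
8,2,1
7,4
7,3,1
6,5
6,4,1
6,3,2
5,4,2
5,3,2,1
Counting gives 12.

12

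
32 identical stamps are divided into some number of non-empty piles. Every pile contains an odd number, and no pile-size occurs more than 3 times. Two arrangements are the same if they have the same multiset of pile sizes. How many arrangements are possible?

Direct enumeration gives 127 partitions.

127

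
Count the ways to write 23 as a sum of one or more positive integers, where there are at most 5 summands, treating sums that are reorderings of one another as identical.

291

Counting exhaustively, 291 partitions satisfy the conditions.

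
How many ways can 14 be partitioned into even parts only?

15

They are:
14
2+12
4+10
2+2+10
6+8
2+4+8
2+2+2+8
2+6+6
4+4+6
2+2+4+6
2+2+2+2+6
2+4+4+4
2+2+2+4+4
2+2+2+2+2+4
2+2+2+2+2+2+2
That's 15 in total.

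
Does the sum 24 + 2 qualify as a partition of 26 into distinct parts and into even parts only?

The parts sum to 26, and the condition 'all summands are distinct' holds; the condition 'every summand is even' holds.

Yes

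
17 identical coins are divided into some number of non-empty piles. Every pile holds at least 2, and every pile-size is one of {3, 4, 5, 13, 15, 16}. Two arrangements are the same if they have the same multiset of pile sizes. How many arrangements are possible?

5

Enumerating:
13,4
5,5,4,3
5,4,4,4
5,3,3,3,3
4,4,3,3,3
Counting gives 5.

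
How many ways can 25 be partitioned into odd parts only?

142

Enumerating by decreasing first part gives 142 partitions in all.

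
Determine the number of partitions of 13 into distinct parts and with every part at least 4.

Listing the qualifying partitions of 13:
13
9, 4
8, 5
7, 6
Counting gives 4.

4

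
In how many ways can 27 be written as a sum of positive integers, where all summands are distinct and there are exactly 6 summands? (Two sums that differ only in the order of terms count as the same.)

11

Enumerating:
12+5+4+3+2+1
11+6+4+3+2+1
10+7+4+3+2+1
10+6+5+3+2+1
9+8+4+3+2+1
9+7+5+3+2+1
9+6+5+4+2+1
8+7+6+3+2+1
8+7+5+4+2+1
8+6+5+4+3+1
7+6+5+4+3+2
That's 11 in total.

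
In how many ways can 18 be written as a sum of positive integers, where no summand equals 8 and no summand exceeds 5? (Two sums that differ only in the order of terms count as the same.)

141

Systematic enumeration (by largest part, then next-largest, …) yields 141.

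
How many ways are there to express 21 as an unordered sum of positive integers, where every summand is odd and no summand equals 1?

Listing the qualifying partitions of 21:
21
3+3+15
3+5+13
3+7+11
5+5+11
3+9+9
5+7+9
3+3+3+3+9
7+7+7
3+3+3+5+7
3+3+5+5+5
3+3+3+3+3+3+3
That's 12 in total.

12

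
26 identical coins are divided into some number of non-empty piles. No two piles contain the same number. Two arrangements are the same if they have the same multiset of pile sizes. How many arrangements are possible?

There are 165 such partitions.

165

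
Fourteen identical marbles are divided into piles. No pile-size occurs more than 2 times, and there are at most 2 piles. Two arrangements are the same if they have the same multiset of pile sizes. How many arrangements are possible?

They are:
14
13, 1
12, 2
11, 3
10, 4
9, 5
8, 6
7, 7

8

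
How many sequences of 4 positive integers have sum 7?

20

A composition of 7 into 4 positive parts is chosen by placing 3 dividers among the 6 gaps between 7 units: C(6,3) = 20.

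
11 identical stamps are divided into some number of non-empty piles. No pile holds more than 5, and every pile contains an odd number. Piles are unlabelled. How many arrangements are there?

8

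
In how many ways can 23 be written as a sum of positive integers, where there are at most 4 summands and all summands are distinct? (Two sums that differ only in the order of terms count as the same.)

84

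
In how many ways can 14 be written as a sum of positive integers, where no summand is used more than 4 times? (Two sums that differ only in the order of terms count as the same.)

100

Systematic enumeration (by largest part, then next-largest, …) yields 100.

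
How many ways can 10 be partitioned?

A partial list (first 12 by largest part):
10
9, 1
8, 2
8, 1, 1
7, 3
7, 2, 1
7, 1, 1, 1
6, 4
6, 3, 1
6, 2, 2
6, 2, 1, 1
6, 1, 1, 1, 1
…and 30 more, for 42 total.

42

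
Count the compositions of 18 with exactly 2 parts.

17

Place 1 bars in the 17 internal gaps of a row of 18 dots: C(17,1) = 17.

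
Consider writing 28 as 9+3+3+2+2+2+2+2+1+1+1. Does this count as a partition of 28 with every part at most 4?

The parts sum to 28, and the condition 'no summand exceeds 4' is violated.

No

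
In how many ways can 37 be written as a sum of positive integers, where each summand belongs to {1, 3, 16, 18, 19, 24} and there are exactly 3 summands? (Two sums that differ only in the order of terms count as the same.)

2

They are:
1, 18, 18
3, 16, 18
That's 2 in total.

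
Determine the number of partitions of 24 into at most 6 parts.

Enumerating by decreasing first part gives 532 partitions in all.

532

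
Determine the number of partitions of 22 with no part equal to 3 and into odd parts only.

A partial list (first 12 by largest part):
21 + 1
19 + 1 + 1 + 1
17 + 5
17 + 1 + 1 + 1 + 1 + 1
15 + 7
15 + 5 + 1 + 1
15 + 1 + 1 + 1 + 1 + 1 + 1 + 1
13 + 9
13 + 7 + 1 + 1
13 + 5 + 1 + 1 + 1 + 1
13 + 1 + 1 + 1 + 1 + 1 + 1 + 1 + 1 + 1
11 + 11
…and 23 more, for 35 total.

35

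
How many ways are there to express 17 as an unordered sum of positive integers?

Counting exhaustively, 297 partitions satisfy the conditions.

297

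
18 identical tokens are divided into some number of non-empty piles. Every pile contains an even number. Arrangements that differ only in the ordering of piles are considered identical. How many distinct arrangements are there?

A partial list (first 12 by largest part):
18
16 + 2
14 + 4
14 + 2 + 2
12 + 6
12 + 4 + 2
12 + 2 + 2 + 2
10 + 8
10 + 6 + 2
10 + 4 + 4
10 + 4 + 2 + 2
10 + 2 + 2 + 2 + 2
…and 18 more, for 30 total.

30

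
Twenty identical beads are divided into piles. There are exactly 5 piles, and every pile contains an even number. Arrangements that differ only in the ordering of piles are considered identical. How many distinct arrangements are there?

Listing the qualifying partitions of 20:
2,2,2,2,12
2,2,2,4,10
2,2,2,6,8
2,2,4,4,8
2,2,4,6,6
2,4,4,4,6
4,4,4,4,4

7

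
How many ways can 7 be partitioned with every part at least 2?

4

They are:
7
5, 2
4, 3
3, 2, 2
That's 4 in total.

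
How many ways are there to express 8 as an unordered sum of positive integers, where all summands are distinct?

Enumerating:
8
7+1
6+2
5+3
5+2+1
4+3+1

6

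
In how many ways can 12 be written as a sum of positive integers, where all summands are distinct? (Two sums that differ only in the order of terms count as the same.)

The partitions of 12 that satisfy the conditions:
12
11+1
10+2
9+3
9+2+1
8+4
8+3+1
7+5
7+4+1
7+3+2
6+5+1
6+4+2
6+3+2+1
5+4+3
5+4+2+1
Counting gives 15.

15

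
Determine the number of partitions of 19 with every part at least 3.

39

A partial list (first 12 by largest part):
19
16,3
15,4
14,5
13,6
13,3,3
12,7
12,4,3
11,8
11,5,3
11,4,4
10,9
…and 27 more, for 39 total.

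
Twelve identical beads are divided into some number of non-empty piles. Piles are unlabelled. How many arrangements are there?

Enumerating by decreasing first part gives 77 partitions in all.

77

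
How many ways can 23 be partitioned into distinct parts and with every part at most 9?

23

The partitions of 23 that satisfy the conditions:
9,8,6
9,8,5,1
9,8,4,2
9,8,3,2,1
9,7,6,1
9,7,5,2
9,7,4,3
9,7,4,2,1
9,6,5,3
9,6,5,2,1
9,6,4,3,1
9,5,4,3,2
8,7,6,2
8,7,5,3
8,7,5,2,1
8,7,4,3,1
8,6,5,4
8,6,5,3,1
8,6,4,3,2
8,5,4,3,2,1
7,6,5,4,1
7,6,5,3,2
7,6,4,3,2,1
That's 23 in total.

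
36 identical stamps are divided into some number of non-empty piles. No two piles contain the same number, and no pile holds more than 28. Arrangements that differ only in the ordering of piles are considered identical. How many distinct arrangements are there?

649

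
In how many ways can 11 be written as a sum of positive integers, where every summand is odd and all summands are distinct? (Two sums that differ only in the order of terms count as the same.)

They are:
11
1,3,7

2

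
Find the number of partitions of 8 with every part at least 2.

They are:
8
6, 2
5, 3
4, 4
4, 2, 2
3, 3, 2
2, 2, 2, 2

7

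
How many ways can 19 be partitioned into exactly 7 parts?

There are too many to list fully; the first 12 (by largest part) are:
13,1,1,1,1,1,1
12,2,1,1,1,1,1
11,3,1,1,1,1,1
11,2,2,1,1,1,1
10,4,1,1,1,1,1
10,3,2,1,1,1,1
10,2,2,2,1,1,1
9,5,1,1,1,1,1
9,4,2,1,1,1,1
9,3,3,1,1,1,1
9,3,2,2,1,1,1
9,2,2,2,2,1,1
…and 53 more, for 65 total.

65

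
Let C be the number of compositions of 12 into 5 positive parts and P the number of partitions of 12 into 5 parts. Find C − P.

Ordered (compositions into 5 parts): C(11,4) = 330.
Partitions of 12 into exactly 5 parts: 13.
Difference: 330 − 13 = 317.

317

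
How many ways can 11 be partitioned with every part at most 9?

There are too many to list fully; the first 12 (by largest part) are:
9 + 2
9 + 1 + 1
8 + 3
8 + 2 + 1
8 + 1 + 1 + 1
7 + 4
7 + 3 + 1
7 + 2 + 2
7 + 2 + 1 + 1
7 + 1 + 1 + 1 + 1
6 + 5
6 + 4 + 1
…and 42 more, for 54 total.

54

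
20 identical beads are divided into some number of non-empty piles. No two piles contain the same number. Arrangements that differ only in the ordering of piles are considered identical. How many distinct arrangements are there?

64

A partial list (first 12 by largest part):
20
19,1
18,2
17,3
17,2,1
16,4
16,3,1
15,5
15,4,1
15,3,2
14,6
14,5,1
…and 52 more, for 64 total.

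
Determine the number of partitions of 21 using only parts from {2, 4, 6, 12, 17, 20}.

The partitions of 21 that satisfy the conditions:
17 + 4
17 + 2 + 2

2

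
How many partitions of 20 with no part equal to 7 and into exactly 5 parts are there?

66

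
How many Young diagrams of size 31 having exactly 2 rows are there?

They are:
30 + 1
29 + 2
28 + 3
27 + 4
26 + 5
25 + 6
24 + 7
23 + 8
22 + 9
21 + 10
20 + 11
19 + 12
18 + 13
17 + 14
16 + 15

15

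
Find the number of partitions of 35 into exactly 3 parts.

102

Counting exhaustively, 102 partitions satisfy the conditions.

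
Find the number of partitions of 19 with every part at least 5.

10

The partitions of 19 that satisfy the conditions:
19
14 + 5
13 + 6
12 + 7
11 + 8
10 + 9
9 + 5 + 5
8 + 6 + 5
7 + 7 + 5
7 + 6 + 6
Counting gives 10.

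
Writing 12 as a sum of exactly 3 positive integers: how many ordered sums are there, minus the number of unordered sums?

Ordered (compositions into 3 parts): C(11,2) = 55.
Partitions of 12 into exactly 3 parts: 12.
Difference: 55 − 12 = 43.

43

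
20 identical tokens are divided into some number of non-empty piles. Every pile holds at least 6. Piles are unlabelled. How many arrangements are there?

8

They are:
20
14,6
13,7
12,8
11,9
10,10
8,6,6
7,7,6
Counting gives 8.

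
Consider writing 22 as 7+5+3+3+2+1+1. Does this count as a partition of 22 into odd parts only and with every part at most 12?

No

The parts sum to 22, and the condition 'every summand is odd' is violated.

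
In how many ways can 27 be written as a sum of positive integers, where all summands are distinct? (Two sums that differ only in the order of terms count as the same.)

192

Systematic enumeration (by largest part, then next-largest, …) yields 192.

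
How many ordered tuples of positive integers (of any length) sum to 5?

16

There are 4 gaps and each independently is a cut or not, giving 2^4 = 16.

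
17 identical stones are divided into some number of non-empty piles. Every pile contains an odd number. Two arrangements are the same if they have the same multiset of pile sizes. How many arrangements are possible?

38

A partial list (first 12 by largest part):
17
15, 1, 1
13, 3, 1
13, 1, 1, 1, 1
11, 5, 1
11, 3, 3
11, 3, 1, 1, 1
11, 1, 1, 1, 1, 1, 1
9, 7, 1
9, 5, 3
9, 5, 1, 1, 1
9, 3, 3, 1, 1
…and 26 more, for 38 total.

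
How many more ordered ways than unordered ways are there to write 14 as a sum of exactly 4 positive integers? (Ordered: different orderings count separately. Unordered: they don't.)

263

Compositions: C(13,3) = 286.
Partitions of 14 into exactly 4 parts: 23.
Difference: 286 − 23 = 263.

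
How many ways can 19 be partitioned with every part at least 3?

39

A partial list (first 12 by largest part):
19
16 + 3
15 + 4
14 + 5
13 + 6
13 + 3 + 3
12 + 7
12 + 4 + 3
11 + 8
11 + 5 + 3
11 + 4 + 4
10 + 9
…and 27 more, for 39 total.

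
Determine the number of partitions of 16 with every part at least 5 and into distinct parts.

4

Enumerating:
16
5+11
6+10
7+9
Counting gives 4.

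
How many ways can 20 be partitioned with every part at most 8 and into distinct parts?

Enumerating:
8 + 7 + 5
8 + 7 + 4 + 1
8 + 7 + 3 + 2
8 + 6 + 5 + 1
8 + 6 + 4 + 2
8 + 6 + 3 + 2 + 1
8 + 5 + 4 + 3
8 + 5 + 4 + 2 + 1
7 + 6 + 5 + 2
7 + 6 + 4 + 3
7 + 6 + 4 + 2 + 1
7 + 5 + 4 + 3 + 1
6 + 5 + 4 + 3 + 2
Counting gives 13.

13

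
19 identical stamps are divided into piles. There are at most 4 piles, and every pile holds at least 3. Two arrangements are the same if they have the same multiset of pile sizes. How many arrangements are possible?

There are too many to list fully; the first 12 (by largest part) are:
19
16+3
15+4
14+5
13+6
13+3+3
12+7
12+4+3
11+8
11+5+3
11+4+4
10+9
…and 21 more, for 33 total.

33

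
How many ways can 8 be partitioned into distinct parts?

6

Enumerating:
8
7+1
6+2
5+3
5+2+1
4+3+1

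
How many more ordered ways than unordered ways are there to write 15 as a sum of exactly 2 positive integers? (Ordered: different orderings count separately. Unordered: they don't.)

7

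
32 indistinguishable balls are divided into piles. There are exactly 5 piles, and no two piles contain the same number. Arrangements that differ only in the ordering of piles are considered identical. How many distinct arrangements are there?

119

A full systematic count gives 119.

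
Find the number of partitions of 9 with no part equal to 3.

19

Listing the qualifying partitions of 9:
9
8 + 1
7 + 2
7 + 1 + 1
6 + 2 + 1
6 + 1 + 1 + 1
5 + 4
5 + 2 + 2
5 + 2 + 1 + 1
5 + 1 + 1 + 1 + 1
4 + 4 + 1
4 + 2 + 2 + 1
4 + 2 + 1 + 1 + 1
4 + 1 + 1 + 1 + 1 + 1
2 + 2 + 2 + 2 + 1
2 + 2 + 2 + 1 + 1 + 1
2 + 2 + 1 + 1 + 1 + 1 + 1
2 + 1 + 1 + 1 + 1 + 1 + 1 + 1
1 + 1 + 1 + 1 + 1 + 1 + 1 + 1 + 1
That's 19 in total.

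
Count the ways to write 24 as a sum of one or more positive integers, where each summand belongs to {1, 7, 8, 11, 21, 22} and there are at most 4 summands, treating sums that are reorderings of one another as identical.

The partitions of 24 that satisfy the conditions:
22 + 1 + 1
21 + 1 + 1 + 1
11 + 11 + 1 + 1
8 + 8 + 8
8 + 8 + 7 + 1
Counting gives 5.

5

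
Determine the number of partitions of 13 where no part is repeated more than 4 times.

There are 76 such partitions.

76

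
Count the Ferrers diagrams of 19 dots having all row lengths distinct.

54

There are too many to list fully; the first 12 (by largest part) are:
19
18, 1
17, 2
16, 3
16, 2, 1
15, 4
15, 3, 1
14, 5
14, 4, 1
14, 3, 2
13, 6
13, 5, 1
…and 42 more, for 54 total.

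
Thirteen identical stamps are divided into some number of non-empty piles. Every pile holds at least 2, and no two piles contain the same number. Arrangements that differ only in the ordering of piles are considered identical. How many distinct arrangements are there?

10

The partitions of 13 that satisfy the conditions:
13
11 + 2
10 + 3
9 + 4
8 + 5
8 + 3 + 2
7 + 6
7 + 4 + 2
6 + 5 + 2
6 + 4 + 3
Counting gives 10.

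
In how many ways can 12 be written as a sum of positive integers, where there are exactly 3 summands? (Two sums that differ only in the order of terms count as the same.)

12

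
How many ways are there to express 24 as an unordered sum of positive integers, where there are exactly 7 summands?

201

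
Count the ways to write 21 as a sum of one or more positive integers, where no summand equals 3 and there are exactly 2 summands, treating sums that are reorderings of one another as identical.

Listing the qualifying partitions of 21:
20+1
19+2
17+4
16+5
15+6
14+7
13+8
12+9
11+10
Counting gives 9.

9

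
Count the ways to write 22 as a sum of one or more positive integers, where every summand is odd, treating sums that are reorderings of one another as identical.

89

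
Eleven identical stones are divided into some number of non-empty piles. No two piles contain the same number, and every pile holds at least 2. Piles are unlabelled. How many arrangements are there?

7

Enumerating:
11
9,2
8,3
7,4
6,5
6,3,2
5,4,2
Counting gives 7.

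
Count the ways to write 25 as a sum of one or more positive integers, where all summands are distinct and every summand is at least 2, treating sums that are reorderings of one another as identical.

76

Enumerating by decreasing first part gives 76 partitions in all.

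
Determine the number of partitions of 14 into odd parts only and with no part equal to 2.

Enumerating:
13 + 1
11 + 3
11 + 1 + 1 + 1
9 + 5
9 + 3 + 1 + 1
9 + 1 + 1 + 1 + 1 + 1
7 + 7
7 + 5 + 1 + 1
7 + 3 + 3 + 1
7 + 3 + 1 + 1 + 1 + 1
7 + 1 + 1 + 1 + 1 + 1 + 1 + 1
5 + 5 + 3 + 1
5 + 5 + 1 + 1 + 1 + 1
5 + 3 + 3 + 3
5 + 3 + 3 + 1 + 1 + 1
5 + 3 + 1 + 1 + 1 + 1 + 1 + 1
5 + 1 + 1 + 1 + 1 + 1 + 1 + 1 + 1 + 1
3 + 3 + 3 + 3 + 1 + 1
3 + 3 + 3 + 1 + 1 + 1 + 1 + 1
3 + 3 + 1 + 1 + 1 + 1 + 1 + 1 + 1 + 1
3 + 1 + 1 + 1 + 1 + 1 + 1 + 1 + 1 + 1 + 1 + 1
1 + 1 + 1 + 1 + 1 + 1 + 1 + 1 + 1 + 1 + 1 + 1 + 1 + 1

22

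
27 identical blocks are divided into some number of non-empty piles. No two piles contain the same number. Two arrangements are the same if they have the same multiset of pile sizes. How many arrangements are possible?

192

Enumerating by decreasing first part gives 192 partitions in all.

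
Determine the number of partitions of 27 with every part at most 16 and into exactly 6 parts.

Enumerating by decreasing first part gives 312 partitions in all.

312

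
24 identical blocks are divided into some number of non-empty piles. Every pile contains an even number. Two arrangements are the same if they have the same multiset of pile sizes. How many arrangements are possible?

Enumerating by decreasing first part gives 77 partitions in all.

77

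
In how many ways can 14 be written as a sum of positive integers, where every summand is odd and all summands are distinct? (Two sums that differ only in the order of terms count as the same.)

3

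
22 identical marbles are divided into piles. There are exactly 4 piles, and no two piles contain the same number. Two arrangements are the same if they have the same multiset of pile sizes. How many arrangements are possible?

34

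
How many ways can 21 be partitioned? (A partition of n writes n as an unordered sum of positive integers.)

Systematic enumeration (by largest part, then next-largest, …) yields 792.

792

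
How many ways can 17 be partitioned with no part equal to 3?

Counting exhaustively, 162 partitions satisfy the conditions.

162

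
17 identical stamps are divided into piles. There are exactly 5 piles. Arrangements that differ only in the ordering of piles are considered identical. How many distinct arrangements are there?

A partial list (first 12 by largest part):
1, 1, 1, 1, 13
1, 1, 1, 2, 12
1, 1, 1, 3, 11
1, 1, 2, 2, 11
1, 1, 1, 4, 10
1, 1, 2, 3, 10
1, 2, 2, 2, 10
1, 1, 1, 5, 9
1, 1, 2, 4, 9
1, 1, 3, 3, 9
1, 2, 2, 3, 9
2, 2, 2, 2, 9
…and 35 more, for 47 total.

47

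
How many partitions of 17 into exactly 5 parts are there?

47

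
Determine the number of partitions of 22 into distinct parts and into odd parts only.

The partitions of 22 that satisfy the conditions:
21 + 1
19 + 3
17 + 5
15 + 7
13 + 9
13 + 5 + 3 + 1
11 + 7 + 3 + 1
9 + 7 + 5 + 1
That's 8 in total.

8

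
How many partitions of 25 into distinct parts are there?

Direct enumeration gives 142 partitions.

142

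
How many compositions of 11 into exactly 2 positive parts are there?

10

A composition of 11 into 2 positive parts is chosen by placing 1 dividers among the 10 gaps between 11 units: C(10,1) = 10.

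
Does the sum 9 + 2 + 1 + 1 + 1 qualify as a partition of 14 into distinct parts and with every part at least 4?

The parts sum to 14, and the condition 'all summands are distinct' is violated.

No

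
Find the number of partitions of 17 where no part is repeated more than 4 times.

Systematic enumeration (by largest part, then next-largest, …) yields 205.

205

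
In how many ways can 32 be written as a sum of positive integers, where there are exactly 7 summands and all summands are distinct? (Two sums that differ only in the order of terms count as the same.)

5

They are:
1,2,3,4,5,6,11
1,2,3,4,5,7,10
1,2,3,4,5,8,9
1,2,3,4,6,7,9
1,2,3,5,6,7,8
Counting gives 5.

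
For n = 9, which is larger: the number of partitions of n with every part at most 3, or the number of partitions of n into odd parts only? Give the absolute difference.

4

Partitions of 9 with every part at most 3: 12.
Partitions of 9 into odd parts only: 8.
|12 − 8| = 4.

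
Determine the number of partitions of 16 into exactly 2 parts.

8

They are:
15+1
14+2
13+3
12+4
11+5
10+6
9+7
8+8
That's 8 in total.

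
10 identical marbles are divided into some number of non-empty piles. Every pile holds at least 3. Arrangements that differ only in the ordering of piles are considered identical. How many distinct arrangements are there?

5

Enumerating:
10
7,3
6,4
5,5
4,3,3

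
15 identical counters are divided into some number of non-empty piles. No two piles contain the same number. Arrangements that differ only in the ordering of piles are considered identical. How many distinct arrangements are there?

27

There are too many to list fully; the first 12 (by largest part) are:
15
14,1
13,2
12,3
12,2,1
11,4
11,3,1
10,5
10,4,1
10,3,2
9,6
9,5,1
…and 15 more, for 27 total.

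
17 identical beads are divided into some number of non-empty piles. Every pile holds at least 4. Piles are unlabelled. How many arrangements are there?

12

They are:
17
13, 4
12, 5
11, 6
10, 7
9, 8
9, 4, 4
8, 5, 4
7, 6, 4
7, 5, 5
6, 6, 5
5, 4, 4, 4
Counting gives 12.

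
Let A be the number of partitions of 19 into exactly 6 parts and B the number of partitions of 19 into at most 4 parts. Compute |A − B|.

Partitions of 19 into exactly 6 parts: 71.
Partitions of 19 into at most 4 parts: 94.
|71 − 94| = 23.

23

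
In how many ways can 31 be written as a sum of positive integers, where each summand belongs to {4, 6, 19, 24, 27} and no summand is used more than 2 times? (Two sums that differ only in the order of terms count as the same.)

Listing the qualifying partitions of 31:
4+27
6+6+19
That's 2 in total.

2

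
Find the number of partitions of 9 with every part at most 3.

12

The partitions of 9 that satisfy the conditions:
3,3,3
1,2,3,3
1,1,1,3,3
2,2,2,3
1,1,2,2,3
1,1,1,1,2,3
1,1,1,1,1,1,3
1,2,2,2,2
1,1,1,2,2,2
1,1,1,1,1,2,2
1,1,1,1,1,1,1,2
1,1,1,1,1,1,1,1,1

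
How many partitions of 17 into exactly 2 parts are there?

They are:
16, 1
15, 2
14, 3
13, 4
12, 5
11, 6
10, 7
9, 8

8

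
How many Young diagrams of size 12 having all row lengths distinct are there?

Listing the qualifying partitions of 12:
12
1, 11
2, 10
3, 9
1, 2, 9
4, 8
1, 3, 8
5, 7
1, 4, 7
2, 3, 7
1, 5, 6
2, 4, 6
1, 2, 3, 6
3, 4, 5
1, 2, 4, 5

15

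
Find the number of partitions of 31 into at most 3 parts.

Enumerating by decreasing first part gives 96 partitions in all.

96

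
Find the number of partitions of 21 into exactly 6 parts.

110

Systematic enumeration (by largest part, then next-largest, …) yields 110.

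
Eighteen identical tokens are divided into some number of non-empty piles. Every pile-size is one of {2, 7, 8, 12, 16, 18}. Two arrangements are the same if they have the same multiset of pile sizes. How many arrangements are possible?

Enumerating:
18
16+2
12+2+2+2
8+8+2
8+2+2+2+2+2
7+7+2+2
2+2+2+2+2+2+2+2+2
Counting gives 7.

7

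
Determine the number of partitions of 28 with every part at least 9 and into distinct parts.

Listing the qualifying partitions of 28:
28
9, 19
10, 18
11, 17
12, 16
13, 15
Counting gives 6.

6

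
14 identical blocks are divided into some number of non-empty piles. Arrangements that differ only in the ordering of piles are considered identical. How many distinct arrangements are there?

135

Direct enumeration gives 135 partitions.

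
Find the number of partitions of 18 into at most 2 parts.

They are:
18
17 + 1
16 + 2
15 + 3
14 + 4
13 + 5
12 + 6
11 + 7
10 + 8
9 + 9
That's 10 in total.

10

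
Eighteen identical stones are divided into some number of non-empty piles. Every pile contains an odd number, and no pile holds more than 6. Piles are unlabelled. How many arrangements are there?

They are:
3,5,5,5
1,1,1,5,5,5
1,1,3,3,5,5
1,1,1,1,1,3,5,5
1,1,1,1,1,1,1,1,5,5
1,3,3,3,3,5
1,1,1,1,3,3,3,5
1,1,1,1,1,1,1,3,3,5
1,1,1,1,1,1,1,1,1,1,3,5
1,1,1,1,1,1,1,1,1,1,1,1,1,5
3,3,3,3,3,3
1,1,1,3,3,3,3,3
1,1,1,1,1,1,3,3,3,3
1,1,1,1,1,1,1,1,1,3,3,3
1,1,1,1,1,1,1,1,1,1,1,1,3,3
1,1,1,1,1,1,1,1,1,1,1,1,1,1,1,3
1,1,1,1,1,1,1,1,1,1,1,1,1,1,1,1,1,1
That's 17 in total.

17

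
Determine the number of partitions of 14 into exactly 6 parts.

20

Enumerating:
9,1,1,1,1,1
8,2,1,1,1,1
7,3,1,1,1,1
7,2,2,1,1,1
6,4,1,1,1,1
6,3,2,1,1,1
6,2,2,2,1,1
5,5,1,1,1,1
5,4,2,1,1,1
5,3,3,1,1,1
5,3,2,2,1,1
5,2,2,2,2,1
4,4,3,1,1,1
4,4,2,2,1,1
4,3,3,2,1,1
4,3,2,2,2,1
4,2,2,2,2,2
3,3,3,3,1,1
3,3,3,2,2,1
3,3,2,2,2,2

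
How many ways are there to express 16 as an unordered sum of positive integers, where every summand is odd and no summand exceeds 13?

A partial list (first 12 by largest part):
13 + 3
13 + 1 + 1 + 1
11 + 5
11 + 3 + 1 + 1
11 + 1 + 1 + 1 + 1 + 1
9 + 7
9 + 5 + 1 + 1
9 + 3 + 3 + 1
9 + 3 + 1 + 1 + 1 + 1
9 + 1 + 1 + 1 + 1 + 1 + 1 + 1
7 + 7 + 1 + 1
7 + 5 + 3 + 1
…and 19 more, for 31 total.

31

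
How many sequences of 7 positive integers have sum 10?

84

Equivalently, choose which 6 of the 9 gaps become plus signs: C(9,6) = 84.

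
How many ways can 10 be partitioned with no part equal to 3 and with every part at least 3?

3

Listing the qualifying partitions of 10:
10
6,4
5,5
That's 3 in total.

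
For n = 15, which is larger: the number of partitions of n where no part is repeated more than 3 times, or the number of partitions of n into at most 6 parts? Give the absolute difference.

Partitions of 15 where no part is repeated more than 3 times: 105.
Partitions of 15 into at most 6 parts: 110.
|105 − 110| = 5.

5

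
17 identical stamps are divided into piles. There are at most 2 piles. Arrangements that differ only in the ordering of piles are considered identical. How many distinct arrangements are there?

9

Enumerating:
17
16 + 1
15 + 2
14 + 3
13 + 4
12 + 5
11 + 6
10 + 7
9 + 8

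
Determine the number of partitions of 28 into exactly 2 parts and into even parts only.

7

They are:
26 + 2
24 + 4
22 + 6
20 + 8
18 + 10
16 + 12
14 + 14
That's 7 in total.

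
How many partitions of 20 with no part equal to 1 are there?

Systematic enumeration (by largest part, then next-largest, …) yields 137.

137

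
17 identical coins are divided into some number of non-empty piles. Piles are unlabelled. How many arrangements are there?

A full systematic count gives 297.

297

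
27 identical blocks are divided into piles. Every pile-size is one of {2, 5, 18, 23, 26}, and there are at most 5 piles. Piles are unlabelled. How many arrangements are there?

Enumerating:
23+2+2
18+5+2+2
Counting gives 2.

2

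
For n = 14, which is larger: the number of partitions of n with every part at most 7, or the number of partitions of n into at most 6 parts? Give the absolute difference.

15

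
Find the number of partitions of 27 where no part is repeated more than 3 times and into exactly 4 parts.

Systematic enumeration (by largest part, then next-largest, …) yields 150.

150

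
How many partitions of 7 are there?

15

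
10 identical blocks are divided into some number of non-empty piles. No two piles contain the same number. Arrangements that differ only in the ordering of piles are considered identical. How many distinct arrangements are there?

Listing the qualifying partitions of 10:
10
9,1
8,2
7,3
7,2,1
6,4
6,3,1
5,4,1
5,3,2
4,3,2,1

10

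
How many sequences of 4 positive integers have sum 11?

120

Equivalently, choose which 3 of the 10 gaps become plus signs: C(10,3) = 120.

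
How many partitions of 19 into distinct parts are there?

54

A partial list (first 12 by largest part):
19
18+1
17+2
16+3
16+2+1
15+4
15+3+1
14+5
14+4+1
14+3+2
13+6
13+5+1
…and 42 more, for 54 total.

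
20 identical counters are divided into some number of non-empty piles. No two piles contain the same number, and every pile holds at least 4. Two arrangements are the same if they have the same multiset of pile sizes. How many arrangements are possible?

The partitions of 20 that satisfy the conditions:
20
4+16
5+15
6+14
7+13
8+12
9+11
4+5+11
4+6+10
4+7+9
5+6+9
5+7+8

12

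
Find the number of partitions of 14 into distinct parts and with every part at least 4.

The partitions of 14 that satisfy the conditions:
14
10, 4
9, 5
8, 6
Counting gives 4.

4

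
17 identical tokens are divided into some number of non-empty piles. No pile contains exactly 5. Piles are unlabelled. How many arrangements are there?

A full systematic count gives 220.

220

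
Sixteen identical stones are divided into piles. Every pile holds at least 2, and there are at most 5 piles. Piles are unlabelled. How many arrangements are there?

A partial list (first 12 by largest part):
16
14+2
13+3
12+4
12+2+2
11+5
11+3+2
10+6
10+4+2
10+3+3
10+2+2+2
9+7
…and 35 more, for 47 total.

47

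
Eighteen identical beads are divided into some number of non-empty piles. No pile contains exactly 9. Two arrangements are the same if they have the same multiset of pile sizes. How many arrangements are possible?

355

There are 355 such partitions.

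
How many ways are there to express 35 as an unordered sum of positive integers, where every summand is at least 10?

14

Listing the qualifying partitions of 35:
35
25, 10
24, 11
23, 12
22, 13
21, 14
20, 15
19, 16
18, 17
15, 10, 10
14, 11, 10
13, 12, 10
13, 11, 11
12, 12, 11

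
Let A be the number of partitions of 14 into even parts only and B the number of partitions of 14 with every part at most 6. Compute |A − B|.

Partitions of 14 into even parts only: 15.
Partitions of 14 with every part at most 6: 90.
|15 − 90| = 75.

75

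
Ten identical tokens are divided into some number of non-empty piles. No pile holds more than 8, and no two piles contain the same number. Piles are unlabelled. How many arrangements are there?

8

Enumerating:
2 + 8
3 + 7
1 + 2 + 7
4 + 6
1 + 3 + 6
1 + 4 + 5
2 + 3 + 5
1 + 2 + 3 + 4
That's 8 in total.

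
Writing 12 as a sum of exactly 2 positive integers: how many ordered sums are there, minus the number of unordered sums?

Compositions: C(11,1) = 11.
Partitions of 12 into exactly 2 parts: 6.
Difference: 11 − 6 = 5.

5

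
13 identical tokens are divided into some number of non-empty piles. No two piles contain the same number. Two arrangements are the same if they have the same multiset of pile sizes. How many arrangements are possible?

18

They are:
13
12, 1
11, 2
10, 3
10, 2, 1
9, 4
9, 3, 1
8, 5
8, 4, 1
8, 3, 2
7, 6
7, 5, 1
7, 4, 2
7, 3, 2, 1
6, 5, 2
6, 4, 3
6, 4, 2, 1
5, 4, 3, 1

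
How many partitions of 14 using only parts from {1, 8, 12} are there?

3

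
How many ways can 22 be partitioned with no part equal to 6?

771

Enumerating by decreasing first part gives 771 partitions in all.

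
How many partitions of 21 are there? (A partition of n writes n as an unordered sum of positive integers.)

792

A full systematic count gives 792.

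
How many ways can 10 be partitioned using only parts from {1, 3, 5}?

They are:
5, 5
1, 1, 3, 5
1, 1, 1, 1, 1, 5
1, 3, 3, 3
1, 1, 1, 1, 3, 3
1, 1, 1, 1, 1, 1, 1, 3
1, 1, 1, 1, 1, 1, 1, 1, 1, 1

7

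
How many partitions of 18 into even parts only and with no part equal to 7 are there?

30

There are too many to list fully; the first 12 (by largest part) are:
18
2, 16
4, 14
2, 2, 14
6, 12
2, 4, 12
2, 2, 2, 12
8, 10
2, 6, 10
4, 4, 10
2, 2, 4, 10
2, 2, 2, 2, 10
…and 18 more, for 30 total.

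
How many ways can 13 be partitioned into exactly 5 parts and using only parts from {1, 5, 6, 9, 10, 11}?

2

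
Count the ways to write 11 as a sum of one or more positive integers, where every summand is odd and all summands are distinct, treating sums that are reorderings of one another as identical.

2

Listing the qualifying partitions of 11:
11
7,3,1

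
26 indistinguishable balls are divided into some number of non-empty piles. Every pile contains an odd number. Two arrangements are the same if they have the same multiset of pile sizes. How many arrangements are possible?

There are 165 such partitions.

165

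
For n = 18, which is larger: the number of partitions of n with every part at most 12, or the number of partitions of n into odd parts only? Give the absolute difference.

320

Partitions of 18 with every part at most 12: 366.
Partitions of 18 into odd parts only: 46.
|366 − 46| = 320.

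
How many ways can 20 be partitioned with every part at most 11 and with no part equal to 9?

504

Direct enumeration gives 504 partitions.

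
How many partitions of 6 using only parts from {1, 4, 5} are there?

Listing the qualifying partitions of 6:
1, 5
1, 1, 4
1, 1, 1, 1, 1, 1
That's 3 in total.

3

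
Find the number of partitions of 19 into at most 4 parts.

94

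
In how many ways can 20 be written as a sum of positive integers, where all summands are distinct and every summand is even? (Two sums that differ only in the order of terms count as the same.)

Enumerating:
20
2+18
4+16
6+14
2+4+14
8+12
2+6+12
2+8+10
4+6+10
2+4+6+8
That's 10 in total.

10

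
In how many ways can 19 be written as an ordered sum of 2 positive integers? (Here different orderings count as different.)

18

A composition of 19 into 2 positive parts is chosen by placing 1 dividers among the 18 gaps between 19 units: C(18,1) = 18.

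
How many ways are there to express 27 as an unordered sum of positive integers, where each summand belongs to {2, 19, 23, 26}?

2

The partitions of 27 that satisfy the conditions:
23 + 2 + 2
19 + 2 + 2 + 2 + 2
Counting gives 2.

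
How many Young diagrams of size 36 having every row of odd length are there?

668

A full systematic count gives 668.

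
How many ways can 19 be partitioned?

490

Direct enumeration gives 490 partitions.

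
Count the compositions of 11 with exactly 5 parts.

210

By stars and bars with positive parts, the count is C(10,4) = 210.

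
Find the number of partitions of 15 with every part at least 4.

Enumerating:
15
11, 4
10, 5
9, 6
8, 7
7, 4, 4
6, 5, 4
5, 5, 5
That's 8 in total.

8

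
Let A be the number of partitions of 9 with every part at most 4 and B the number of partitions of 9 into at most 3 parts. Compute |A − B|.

6

Partitions of 9 with every part at most 4: 18.
Partitions of 9 into at most 3 parts: 12.
|18 − 12| = 6.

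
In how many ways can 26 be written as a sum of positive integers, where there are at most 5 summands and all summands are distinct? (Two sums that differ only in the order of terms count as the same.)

Direct enumeration gives 158 partitions.

158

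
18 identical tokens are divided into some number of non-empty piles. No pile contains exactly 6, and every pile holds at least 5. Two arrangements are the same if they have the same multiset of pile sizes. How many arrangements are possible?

6

The partitions of 18 that satisfy the conditions:
18
5, 13
7, 11
8, 10
9, 9
5, 5, 8
Counting gives 6.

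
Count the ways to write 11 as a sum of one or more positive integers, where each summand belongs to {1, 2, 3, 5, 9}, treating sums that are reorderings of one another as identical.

A partial list (first 12 by largest part):
2,9
1,1,9
1,5,5
3,3,5
1,2,3,5
1,1,1,3,5
2,2,2,5
1,1,2,2,5
1,1,1,1,2,5
1,1,1,1,1,1,5
2,3,3,3
1,1,3,3,3
…and 14 more, for 26 total.

26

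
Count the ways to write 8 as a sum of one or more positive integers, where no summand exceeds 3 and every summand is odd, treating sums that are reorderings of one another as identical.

3

They are:
3+3+1+1
3+1+1+1+1+1
1+1+1+1+1+1+1+1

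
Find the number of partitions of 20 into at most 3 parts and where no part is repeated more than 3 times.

44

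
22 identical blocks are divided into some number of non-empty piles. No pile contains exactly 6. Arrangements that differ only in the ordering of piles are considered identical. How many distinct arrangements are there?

Systematic enumeration (by largest part, then next-largest, …) yields 771.

771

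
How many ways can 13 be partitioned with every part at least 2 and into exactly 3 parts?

They are:
9, 2, 2
8, 3, 2
7, 4, 2
7, 3, 3
6, 5, 2
6, 4, 3
5, 5, 3
5, 4, 4

8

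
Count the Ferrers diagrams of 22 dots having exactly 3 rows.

A partial list (first 12 by largest part):
20+1+1
19+2+1
18+3+1
18+2+2
17+4+1
17+3+2
16+5+1
16+4+2
16+3+3
15+6+1
15+5+2
15+4+3
…and 28 more, for 40 total.

40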